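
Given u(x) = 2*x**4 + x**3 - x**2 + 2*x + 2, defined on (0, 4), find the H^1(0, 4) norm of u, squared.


||u||_{H^1}^2 = 20696800/63

The H^1 norm (squared) on an interval (0, L) is
  ||u||_{H^1}^2 = ∫_0^L u(x)^2 dx + ∫_0^L u'(x)^2 dx.
Compute u'(x) = 8*x**3 + 3*x**2 - 2*x + 2.
Then u(x)^2 = 4*x**8 + 4*x**7 - 3*x**6 + 6*x**5 + 13*x**4 + 8*x + 4 and u'(x)^2 = 64*x**6 + 48*x**5 - 23*x**4 + 20*x**3 + 16*x**2 - 8*x + 4.
Integrate each monomial from 0 to 4 using ∫_0^4 c·x^n dx = c·4^(n+1)/(n+1):
  ∫_0^4 u(x)^2 dx = ∫_0^4 (4*x^8 + 4*x^7 - 3*x^6 + 6*x^5 + 13*x^4 + 8*x + 4) dx. Term by term:
    ∫_0^4 4*x^8 dx = 1048576/9;  ∫_0^4 4*x^7 dx = 32768;  ∫_0^4 -3*x^6 dx = -49152/7;
    ∫_0^4 6*x^5 dx = 4096;  ∫_0^4 13*x^4 dx = 13312/5;  ∫_0^4 8*x dx = 64;
    ∫_0^4 4 dx = 16.
  Sum: 1048576/9 + 32768 − 49152/7 + 4096 + 13312/5 + 64 + 16 = 46964336/315.
  ∫_0^4 u'(x)^2 dx = ∫_0^4 (64*x^6 + 48*x^5 - 23*x^4 + 20*x^3 + 16*x^2 - 8*x + 4) dx. Term by term:
    ∫_0^4 64*x^6 dx = 1048576/7;  ∫_0^4 48*x^5 dx = 32768;  ∫_0^4 -23*x^4 dx = -23552/5;
    ∫_0^4 20*x^3 dx = 1280;  ∫_0^4 16*x^2 dx = 1024/3;  ∫_0^4 -8*x dx = -64;
    ∫_0^4 4 dx = 16.
  Sum: 1048576/7 + 32768 − 23552/5 + 1280 + 1024/3 − 64 + 16 = 18839888/105.
Adding: ||u||_{H^1}^2 = 46964336/315 + 18839888/105 = 20696800/63.


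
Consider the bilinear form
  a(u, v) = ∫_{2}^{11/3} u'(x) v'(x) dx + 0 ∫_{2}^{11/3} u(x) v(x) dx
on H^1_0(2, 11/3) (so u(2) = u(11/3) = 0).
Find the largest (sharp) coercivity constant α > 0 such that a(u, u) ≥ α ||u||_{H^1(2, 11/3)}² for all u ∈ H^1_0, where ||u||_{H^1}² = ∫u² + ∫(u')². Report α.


α = 9*π^2/(25 + 9*π^2)

Coercivity of a(·,·) on H^1_0(2, 11/3) means a(u, u) ≥ α ||u||_{H^1}² for every u ∈ H^1_0.
The interval has length L = 5/3, and Poincaré/coercivity depend only on L. Here a(u, u) = ∫(u')² + (0)·∫u².
Here c = 0, so a(u,u) = ∫(u')² alone. The condition a(u,u) ≥ α||u||_{H^1}² reads (1−α)∫(u')² ≥ (α−c)∫u². Any admissible α is ≤ 1 (rapidly oscillating u have ∫u²/∫(u')² → 0), and α = 1 would force 0 ≥ (1−c)∫u², impossible since c < 1; so 1−α > 0. By the sharp Poincaré inequality on H^1_0 of an interval of length L, ∫(u')² ≥ (π/L)²∫u² with equality for the first sine mode sin(π(x−x₀)/L) (x₀ the left endpoint), so the inequality holds for all u iff (1−α)(π/L)² ≥ α − c, i.e. α ≤ ((π/L)² + c)/((π/L)² + 1) = (1 + c(L/π)²)/(1 + (L/π)²). (Direct route, valid since c ≤ 0: Poincaré gives c∫u² ≥ c(L/π)²∫(u')², so a(u,u) ≥ (1 + c(L/π)²)∫(u')², while ||u||_{H^1}² ≤ (1 + (L/π)²)∫(u')²; dividing yields the same α.) With (π/L)² = 9*π^2/25 and c = 0, the largest admissible constant is α = ((π/L)² + c)/((π/L)² + 1).
Simplifying, α = 9*π^2/(25 + 9*π^2).


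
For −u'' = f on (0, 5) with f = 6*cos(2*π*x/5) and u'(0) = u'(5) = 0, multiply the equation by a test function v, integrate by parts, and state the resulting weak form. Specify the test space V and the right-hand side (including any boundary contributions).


V = H^1(0, 5) (no boundary constraint on v; u is determined up to an additive constant); weak form: ∫_0^5 u'v' dx = ∫_0^5 (6*cos(2*π*x/5)) v dx for all v ∈ V.

Multiply both sides by a test function v and integrate from 0 to 5:
  ∫_0^5 −u''(x) v(x) dx = ∫_0^5 f(x) v(x) dx.
Integrate the LHS by parts once:
  ∫_0^5 −u'' v dx = −[u'(x) v(x)]_0^5 + ∫_0^5 u'(x) v'(x) dx.
Thus ∫_0^5 u'(x) v'(x) dx = ∫_0^5 f(x) v(x) dx + [u'(x) v(x)]_0^5.
Choose V so that boundary terms are either known or forced to vanish.
u has homogeneous Neumann: u'(0) = u'(5) = 0. So [u' v]_0^5 = 0·v(5) − 0·v(0) = 0 for any v; take V = H^1(0, 5).
Weak formulation: find u (satisfying any essential BC) such that ∫_0^5 u'(x) v'(x) dx = ∫_0^5 f v dx for all v ∈ V (homogeneous Neumann, so boundary terms vanish).
Substituting f(x) = 6*cos(2*π*x/5), the right-hand side is ∫_0^5 (6*cos(2*π*x/5)) v dx.
Compatibility check (pure Neumann): taking v ≡ 1 ∈ V gives 0 = ∫_0^5 f dx + (0) − (0), i.e. ∫_0^5 f dx must equal u'(0) − u'(5) = 0. Indeed ∫_0^5 (6*cos(2*π*x/5)) dx = 0, so the data are compatible. The solution is then unique only up to an additive constant (fix it e.g. by requiring ∫_0^5 u dx = 0).


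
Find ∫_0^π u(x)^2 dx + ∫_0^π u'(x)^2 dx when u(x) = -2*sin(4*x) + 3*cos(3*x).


||u||_{H^1(0,π)}^2 = -960/7 + 79*π

u'(x) = -9*sin(3*x) - 8*cos(4*x).
Expand u² and (u')² and integrate term by term on (0, π), using: for integers n ≥ 1, ∫_0^π sin²(nx) dx = ∫_0^π cos²(nx) dx = π/2; for n ≠ n', ∫_0^π sin(nx)sin(n'x) dx = ∫_0^π cos(nx)cos(n'x) dx = 0; and by product-to-sum, ∫_0^π sin(nx)cos(n'x) dx = ½∫_0^π [sin((n+n')x) + sin((n−n')x)] dx, which is 0 when n+n' is even and 2n/(n²−n'²) when n+n' is odd (it need not vanish on (0, π)).
  u² squared terms: (-2)²·∫sin(4x)² dx = 4·π/2 = 2*π;  (3)²·∫cos(3x)² dx = 9·π/2 = 9*π/2.
  u² cross terms: 2·(-2)·(3)·∫sin(4x)·cos(3x) dx = -12·(8/7) = -96/7.
  So ∫_0^π u² dx = 2*π + 9*π/2 − 96/7 = -96/7 + 13*π/2.
  (u')² squared terms: (-9)²·∫sin(3x)² dx = 81·π/2 = 81*π/2;  (-8)²·∫cos(4x)² dx = 64·π/2 = 32*π.
  (u')² cross terms: 2·(-9)·(-8)·∫sin(3x)·cos(4x) dx = 144·(-6/7) = -864/7.
  So ∫_0^π (u')² dx = 81*π/2 + 32*π − 864/7 = -864/7 + 145*π/2.
||u||_{H^1}^2 = (-96/7 + 13*π/2) + (-864/7 + 145*π/2) = -960/7 + 79*π.


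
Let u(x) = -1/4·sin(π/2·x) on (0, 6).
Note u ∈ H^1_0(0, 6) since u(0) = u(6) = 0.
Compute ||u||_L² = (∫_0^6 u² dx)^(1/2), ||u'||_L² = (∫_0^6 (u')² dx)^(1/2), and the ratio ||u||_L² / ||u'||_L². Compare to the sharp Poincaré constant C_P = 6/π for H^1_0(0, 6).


||u||_L² / ||u'||_L² = 2/π < C_P = 6/π.

u(x) = -1/4·sin(π/2·x), so u'(x) = -π*cos(π*x/2)/8.
Writing u(x) = A·sin(kπx/L) with A = -1/4 and k = 3, use ∫_0^L sin²(kπx/L) dx = L/2 and ∫_0^L cos²(kπx/L) dx = L/2.
u² = 1/16·sin²(π/2·x) and (u')² = π^2/64·cos²(π/2·x), and each of sin², cos² integrates to L/2 = 3 over (0, 6).
∫_0^6 u² dx = 3/16, so ||u||_L² = sqrt(3)/4.
∫_0^6 (u')² dx = 3*π^2/64, so ||u'||_L² = sqrt(3)*π/8.
Ratio ||u||_L² / ||u'||_L² = 2/π.
Sharp Poincaré constant on H^1_0(0, 6) is C_P = L/π = 6/π, achieved by sin(π/6·x).
This is the k = 3 harmonic; the ratio L/(kπ) is strictly less than C_P = L/π, consistent with the sharp inequality ||u||_L² ≤ C_P ||u'||_L².


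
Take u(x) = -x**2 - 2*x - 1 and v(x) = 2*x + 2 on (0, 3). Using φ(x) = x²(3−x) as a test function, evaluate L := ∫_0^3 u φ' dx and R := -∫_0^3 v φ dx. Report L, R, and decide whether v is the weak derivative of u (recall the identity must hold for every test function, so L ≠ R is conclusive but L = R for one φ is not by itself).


LHS = 189/5, RHS = -189/5. No, v is not the weak derivative of u.

u(x) = -x**2 - 2*x - 1, classical derivative u'(x) = -2*x - 2.
φ(x) = x²(3−x), so φ'(x) = 3*x*(2 - x).
Note φ(0) = φ(3) = 0, so the boundary term u·φ vanishes.
LHS = ∫_0^3 u(x) φ'(x) dx = ∫_0^3 (3*x^4 - 9*x^2 - 6*x) dx. Term by term:
  ∫_0^3 3*x^4 dx = 729/5;  ∫_0^3 -9*x^2 dx = -81;  ∫_0^3 -6*x dx = -27.
Sum: 729/5 − 81 − 27 = 189/5.
So LHS = 189/5.
∫_0^3 v(x) φ(x) dx = ∫_0^3 (-2*x^4 + 4*x^3 + 6*x^2) dx. Term by term:
  ∫_0^3 -2*x^4 dx = -486/5;  ∫_0^3 4*x^3 dx = 81;  ∫_0^3 6*x^2 dx = 54.
Sum: -486/5 + 81 + 54 = 189/5.
So RHS = -∫_0^3 v(x) φ(x) dx = -189/5.
LHS − RHS = 378/5 ≠ 0, so the identity fails.
(For a valid weak derivative the identity must hold for EVERY test function, in particular this one. The failure shows v is NOT the weak derivative of u.)
Correct weak derivative would be u'(x) = -2*x - 2.


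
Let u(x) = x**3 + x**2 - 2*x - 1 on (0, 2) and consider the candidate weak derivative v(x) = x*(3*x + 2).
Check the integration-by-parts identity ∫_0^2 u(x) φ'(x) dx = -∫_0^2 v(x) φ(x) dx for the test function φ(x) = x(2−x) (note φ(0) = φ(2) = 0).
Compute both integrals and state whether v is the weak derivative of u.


LHS = -24/5, RHS = -112/15. No, v is not the weak derivative of u.

u(x) = x**3 + x**2 - 2*x - 1, classical derivative u'(x) = 3*x**2 + 2*x - 2.
φ(x) = x(2−x), so φ'(x) = 2 - 2*x.
Note φ(0) = φ(2) = 0, so the boundary term u·φ vanishes.
LHS = ∫_0^2 u(x) φ'(x) dx = ∫_0^2 (-2*x^4 + 6*x^2 - 2*x - 2) dx. Term by term:
  ∫_0^2 -2*x^4 dx = -64/5;  ∫_0^2 6*x^2 dx = 16;  ∫_0^2 -2*x dx = -4;
  ∫_0^2 -2 dx = -4.
Sum: -64/5 + 16 − 4 − 4 = -24/5.
So LHS = -24/5.
∫_0^2 v(x) φ(x) dx = ∫_0^2 (-3*x^4 + 4*x^3 + 4*x^2) dx. Term by term:
  ∫_0^2 -3*x^4 dx = -96/5;  ∫_0^2 4*x^3 dx = 16;  ∫_0^2 4*x^2 dx = 32/3.
Sum: -96/5 + 16 + 32/3 = 112/15.
So RHS = -∫_0^2 v(x) φ(x) dx = -112/15.
LHS − RHS = 8/3 ≠ 0, so the identity fails.
(For a valid weak derivative the identity must hold for EVERY test function, in particular this one. The failure shows v is NOT the weak derivative of u.)
Correct weak derivative would be u'(x) = 3*x**2 + 2*x - 2.


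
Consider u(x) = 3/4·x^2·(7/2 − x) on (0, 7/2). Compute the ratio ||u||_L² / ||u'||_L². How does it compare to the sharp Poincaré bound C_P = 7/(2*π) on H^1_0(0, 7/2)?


||u||_L² / ||u'||_L² = sqrt(14)/4 < C_P = 7/(2*π).

u(x) = 3/4·x^2·(7/2 − x), so u'(x) = 3*x*(7 - 3*x)/4.
u(x) = 3/4·x^2·(7/2 − x) vanishes at x = 0 and x = 7/2, so u ∈ H^1_0(0, 7/2). Differentiate via the product rule and integrate the resulting polynomials term by term.
  ∫_0^7/2 u² dx = ∫_0^7/2 (9*x^6/16 - 63*x^5/16 + 441*x^4/64) dx. Term by term:
    ∫_0^7/2 9*x^6/16 dx = 1058841/2048;  ∫_0^7/2 -63*x^5/16 dx = -2470629/2048;  ∫_0^7/2 441*x^4/64 dx = 7411887/10240.
  Sum: 1058841/2048 − 2470629/2048 + 7411887/10240 = 352947/10240.
  ∫_0^7/2 (u')² dx = ∫_0^7/2 (81*x^4/16 - 189*x^3/8 + 441*x^2/16) dx. Term by term:
    ∫_0^7/2 81*x^4/16 dx = 1361367/2560;  ∫_0^7/2 -189*x^3/8 dx = -453789/512;  ∫_0^7/2 441*x^2/16 dx = 50421/128.
  Sum: 1361367/2560 − 453789/512 + 50421/128 = 50421/1280.
∫_0^7/2 u² dx = 352947/10240, so ||u||_L² = 343*sqrt(30)/320.
∫_0^7/2 (u')² dx = 50421/1280, so ||u'||_L² = 49*sqrt(105)/80.
Ratio ||u||_L² / ||u'||_L² = sqrt(14)/4.
Sharp Poincaré constant on H^1_0(0, 7/2) is C_P = L/π = 7/(2*π), achieved by sin(2*π/7·x).
A polynomial bump cannot attain the sharp Poincaré constant (only the first sine eigenfunction does), so the ratio is strictly less than C_P, consistent with ||u||_L² ≤ C_P ||u'||_L².


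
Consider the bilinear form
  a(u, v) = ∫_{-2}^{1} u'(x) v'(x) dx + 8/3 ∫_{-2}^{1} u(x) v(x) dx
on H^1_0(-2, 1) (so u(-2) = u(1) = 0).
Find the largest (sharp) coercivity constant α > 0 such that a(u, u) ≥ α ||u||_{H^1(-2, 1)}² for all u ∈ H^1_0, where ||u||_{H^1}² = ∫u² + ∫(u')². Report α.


α = 1

Coercivity of a(·,·) on H^1_0(-2, 1) means a(u, u) ≥ α ||u||_{H^1}² for every u ∈ H^1_0.
The interval has length L = 3, and Poincaré/coercivity depend only on L. Here a(u, u) = ∫(u')² + (8/3)·∫u².
Here c = 8/3 ≥ 1, so a(u,u) = ∫(u')² + c∫u² ≥ ∫(u')² + ∫u² = ||u||_{H^1}², i.e. α = 1 works. No larger α is possible: a(u,u) ≥ α||u||_{H^1}² means (1−α)∫(u')² ≥ (α−c)∫u², and for the modes u_n = sin(nπ(x−x₀)/L) (x₀ the left endpoint) one has ∫u_n²/∫(u_n')² = (L/(nπ))² → 0, so a(u_n,u_n)/||u_n||_{H^1}² → 1. Hence the optimal constant is α = 1.
Therefore α = 1.


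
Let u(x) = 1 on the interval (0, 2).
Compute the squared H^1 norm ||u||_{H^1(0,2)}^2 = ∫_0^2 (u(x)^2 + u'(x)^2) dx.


||u||_{H^1}^2 = 2

The H^1 norm (squared) on an interval (0, L) is
  ||u||_{H^1}^2 = ∫_0^L u(x)^2 dx + ∫_0^L u'(x)^2 dx.
Compute u'(x) = 0.
Then u(x)^2 = 1 and u'(x)^2 = 0.
Integrate each monomial from 0 to 2 using ∫_0^2 c·x^n dx = c·2^(n+1)/(n+1):
  ∫_0^2 u(x)^2 dx = ∫_0^2 (1) dx. Term by term:
    ∫_0^2 1 dx = 2.
  ∫_0^2 u'(x)^2 dx = ∫_0^2 (0) dx. Term by term:
    ∫_0^2 0 dx = 0.
Adding: ||u||_{H^1}^2 = 2 + 0 = 2.


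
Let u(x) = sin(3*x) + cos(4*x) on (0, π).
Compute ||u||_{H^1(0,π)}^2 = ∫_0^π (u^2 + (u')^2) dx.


||u||_{H^1(0,π)}^2 = -204/7 + 27*π/2

u'(x) = -4*sin(4*x) + 3*cos(3*x).
Expand u² and (u')² and integrate term by term on (0, π), using: for integers n ≥ 1, ∫_0^π sin²(nx) dx = ∫_0^π cos²(nx) dx = π/2; for n ≠ n', ∫_0^π sin(nx)sin(n'x) dx = ∫_0^π cos(nx)cos(n'x) dx = 0; and by product-to-sum, ∫_0^π sin(nx)cos(n'x) dx = ½∫_0^π [sin((n+n')x) + sin((n−n')x)] dx, which is 0 when n+n' is even and 2n/(n²−n'²) when n+n' is odd (it need not vanish on (0, π)).
  u² squared terms: (1)²·∫cos(4x)² dx = 1·π/2 = π/2;  (1)²·∫sin(3x)² dx = 1·π/2 = π/2.
  u² cross terms: 2·(1)·(1)·∫cos(4x)·sin(3x) dx = 2·(-6/7) = -12/7.
  So ∫_0^π u² dx = π/2 + π/2 − 12/7 = -12/7 + π.
  (u')² squared terms: (-4)²·∫sin(4x)² dx = 16·π/2 = 8*π;  (3)²·∫cos(3x)² dx = 9·π/2 = 9*π/2.
  (u')² cross terms: 2·(-4)·(3)·∫sin(4x)·cos(3x) dx = -24·(8/7) = -192/7.
  So ∫_0^π (u')² dx = 8*π + 9*π/2 − 192/7 = -192/7 + 25*π/2.
||u||_{H^1}^2 = (-12/7 + π) + (-192/7 + 25*π/2) = -204/7 + 27*π/2.


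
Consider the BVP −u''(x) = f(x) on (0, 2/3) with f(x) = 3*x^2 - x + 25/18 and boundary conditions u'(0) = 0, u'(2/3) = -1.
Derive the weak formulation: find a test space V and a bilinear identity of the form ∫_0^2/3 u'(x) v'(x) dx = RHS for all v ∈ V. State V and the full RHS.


V = H^1(0, 2/3) (v unrestricted at boundary; u is determined up to an additive constant); weak form: ∫_0^2/3 u'v' dx = ∫_0^2/3 (3*x^2 - x + 25/18) v dx − v(2/3) for all v ∈ V.

Multiply both sides by a test function v and integrate from 0 to 2/3:
  ∫_0^2/3 −u''(x) v(x) dx = ∫_0^2/3 f(x) v(x) dx.
Integrate the LHS by parts once:
  ∫_0^2/3 −u'' v dx = −[u'(x) v(x)]_0^2/3 + ∫_0^2/3 u'(x) v'(x) dx.
Thus ∫_0^2/3 u'(x) v'(x) dx = ∫_0^2/3 f(x) v(x) dx + [u'(x) v(x)]_0^2/3.
Choose V so that boundary terms are either known or forced to vanish.
u has inhomogeneous Neumann u'(0) = 0, u'(2/3) = -1. [u' v]_0^2/3 = (-1)·v(2/3) − (0)·v(0) = − v(2/3). Take V = H^1(0, 2/3); boundary term becomes part of RHS.
Weak formulation: find u (satisfying any essential BC) such that ∫_0^2/3 u'(x) v'(x) dx = ∫_0^2/3 f v dx − v(2/3) for all v ∈ V (Neumann data are natural BCs: they enter the RHS as boundary terms).
Substituting f(x) = 3*x^2 - x + 25/18, the right-hand side is ∫_0^2/3 (3*x^2 - x + 25/18) v dx − v(2/3).
Compatibility check (pure Neumann): taking v ≡ 1 ∈ V gives 0 = ∫_0^2/3 f dx + (-1) − (0), i.e. ∫_0^2/3 f dx must equal u'(0) − u'(2/3) = 1. Indeed ∫_0^2/3 (3*x^2 - x + 25/18) dx = 1, so the data are compatible. The solution is then unique only up to an additive constant (fix it e.g. by requiring ∫_0^2/3 u dx = 0).


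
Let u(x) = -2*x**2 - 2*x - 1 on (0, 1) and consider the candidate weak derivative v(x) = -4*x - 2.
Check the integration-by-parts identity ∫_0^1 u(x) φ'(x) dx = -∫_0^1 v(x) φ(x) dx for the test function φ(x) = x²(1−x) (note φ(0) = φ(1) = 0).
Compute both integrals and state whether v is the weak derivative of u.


LHS = 11/30, RHS = 11/30. Yes, v = u' weakly.

u(x) = -2*x**2 - 2*x - 1, classical derivative u'(x) = -4*x - 2.
φ(x) = x²(1−x), so φ'(x) = x*(2 - 3*x).
Note φ(0) = φ(1) = 0, so the boundary term u·φ vanishes.
LHS = ∫_0^1 u(x) φ'(x) dx = ∫_0^1 (6*x^4 + 2*x^3 - x^2 - 2*x) dx. Term by term:
  ∫_0^1 6*x^4 dx = 6/5;  ∫_0^1 2*x^3 dx = 1/2;  ∫_0^1 -x^2 dx = -1/3;
  ∫_0^1 -2*x dx = -1.
Sum: 6/5 + 1/2 − 1/3 − 1 = 11/30.
So LHS = 11/30.
∫_0^1 v(x) φ(x) dx = ∫_0^1 (4*x^4 - 2*x^3 - 2*x^2) dx. Term by term:
  ∫_0^1 4*x^4 dx = 4/5;  ∫_0^1 -2*x^3 dx = -1/2;  ∫_0^1 -2*x^2 dx = -2/3.
Sum: 4/5 − 1/2 − 2/3 = -11/30.
So RHS = -∫_0^1 v(x) φ(x) dx = 11/30.
LHS = RHS, so the identity holds for this test φ.
Moreover u is smooth here and v(x) = u'(x) = -4*x - 2 pointwise, so the identity holds for every test function. Hence v is the weak derivative of u.


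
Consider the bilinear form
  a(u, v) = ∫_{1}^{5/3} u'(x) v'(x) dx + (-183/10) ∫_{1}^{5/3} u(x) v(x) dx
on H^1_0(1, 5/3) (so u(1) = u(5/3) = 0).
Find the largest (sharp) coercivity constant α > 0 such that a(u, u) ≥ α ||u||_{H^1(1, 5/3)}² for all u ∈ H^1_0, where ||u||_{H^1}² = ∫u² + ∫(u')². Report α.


α = 3*(-122 + 15*π^2)/(5*(4 + 9*π^2))

Coercivity of a(·,·) on H^1_0(1, 5/3) means a(u, u) ≥ α ||u||_{H^1}² for every u ∈ H^1_0.
The interval has length L = 2/3, and Poincaré/coercivity depend only on L. Here a(u, u) = ∫(u')² + (-183/10)·∫u².
Here c = -183/10 < 0 with |c| < (π/L)² = 9*π^2/4, so coercivity still holds. The condition a(u,u) ≥ α||u||_{H^1}² reads (1−α)∫(u')² ≥ (α−c)∫u². Any admissible α is ≤ 1 (rapidly oscillating u have ∫u²/∫(u')² → 0), and α = 1 would force 0 ≥ (1−c)∫u², impossible since c < 1; so 1−α > 0. By the sharp Poincaré inequality on H^1_0 of an interval of length L, ∫(u')² ≥ (π/L)²∫u² with equality for the first sine mode sin(π(x−x₀)/L) (x₀ the left endpoint), so the inequality holds for all u iff (1−α)(π/L)² ≥ α − c, i.e. α ≤ ((π/L)² + c)/((π/L)² + 1) = (1 + c(L/π)²)/(1 + (L/π)²). (Direct route, valid since c ≤ 0: Poincaré gives c∫u² ≥ c(L/π)²∫(u')², so a(u,u) ≥ (1 + c(L/π)²)∫(u')², while ||u||_{H^1}² ≤ (1 + (L/π)²)∫(u')²; dividing yields the same α.) With (π/L)² = 9*π^2/4 and c = -183/10, the largest admissible constant is α = ((π/L)² + c)/((π/L)² + 1).
Simplifying, α = 3*(-122 + 15*π^2)/(5*(4 + 9*π^2)).


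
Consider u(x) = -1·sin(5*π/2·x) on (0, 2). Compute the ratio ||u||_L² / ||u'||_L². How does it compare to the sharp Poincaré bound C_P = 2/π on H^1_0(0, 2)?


||u||_L² / ||u'||_L² = 2/(5*π) < C_P = 2/π.

u(x) = -1·sin(5*π/2·x), so u'(x) = -5*π*cos(5*π*x/2)/2.
Writing u(x) = A·sin(kπx/L) with A = -1 and k = 5, use ∫_0^L sin²(kπx/L) dx = L/2 and ∫_0^L cos²(kπx/L) dx = L/2.
u² = 1·sin²(5*π/2·x) and (u')² = 25*π^2/4·cos²(5*π/2·x), and each of sin², cos² integrates to L/2 = 1 over (0, 2).
∫_0^2 u² dx = 1, so ||u||_L² = 1.
∫_0^2 (u')² dx = 25*π^2/4, so ||u'||_L² = 5*π/2.
Ratio ||u||_L² / ||u'||_L² = 2/(5*π).
Sharp Poincaré constant on H^1_0(0, 2) is C_P = L/π = 2/π, achieved by sin(π/2·x).
This is the k = 5 harmonic; the ratio L/(kπ) is strictly less than C_P = L/π, consistent with the sharp inequality ||u||_L² ≤ C_P ||u'||_L².


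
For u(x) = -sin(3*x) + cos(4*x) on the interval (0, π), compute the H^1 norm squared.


||u||_{H^1(0,π)}^2 = 204/7 + 27*π/2

u'(x) = -4*sin(4*x) - 3*cos(3*x).
Expand u² and (u')² and integrate term by term on (0, π), using: for integers n ≥ 1, ∫_0^π sin²(nx) dx = ∫_0^π cos²(nx) dx = π/2; for n ≠ n', ∫_0^π sin(nx)sin(n'x) dx = ∫_0^π cos(nx)cos(n'x) dx = 0; and by product-to-sum, ∫_0^π sin(nx)cos(n'x) dx = ½∫_0^π [sin((n+n')x) + sin((n−n')x)] dx, which is 0 when n+n' is even and 2n/(n²−n'²) when n+n' is odd (it need not vanish on (0, π)).
  u² squared terms: (-1)²·∫sin(3x)² dx = 1·π/2 = π/2;  (1)²·∫cos(4x)² dx = 1·π/2 = π/2.
  u² cross terms: 2·(-1)·(1)·∫sin(3x)·cos(4x) dx = -2·(-6/7) = 12/7.
  So ∫_0^π u² dx = π/2 + π/2 + 12/7 = 12/7 + π.
  (u')² squared terms: (-4)²·∫sin(4x)² dx = 16·π/2 = 8*π;  (-3)²·∫cos(3x)² dx = 9·π/2 = 9*π/2.
  (u')² cross terms: 2·(-4)·(-3)·∫sin(4x)·cos(3x) dx = 24·(8/7) = 192/7.
  So ∫_0^π (u')² dx = 8*π + 9*π/2 + 192/7 = 192/7 + 25*π/2.
||u||_{H^1}^2 = (12/7 + π) + (192/7 + 25*π/2) = 204/7 + 27*π/2.


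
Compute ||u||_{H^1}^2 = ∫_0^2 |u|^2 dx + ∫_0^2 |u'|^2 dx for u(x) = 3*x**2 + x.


||u||_{H^1}^2 = 3094/15

The H^1 norm (squared) on an interval (0, L) is
  ||u||_{H^1}^2 = ∫_0^L u(x)^2 dx + ∫_0^L u'(x)^2 dx.
Compute u'(x) = 6*x + 1.
Then u(x)^2 = 9*x**4 + 6*x**3 + x**2 and u'(x)^2 = 36*x**2 + 12*x + 1.
Integrate each monomial from 0 to 2 using ∫_0^2 c·x^n dx = c·2^(n+1)/(n+1):
  ∫_0^2 u(x)^2 dx = ∫_0^2 (9*x^4 + 6*x^3 + x^2) dx. Term by term:
    ∫_0^2 9*x^4 dx = 288/5;  ∫_0^2 6*x^3 dx = 24;  ∫_0^2 x^2 dx = 8/3.
  Sum: 288/5 + 24 + 8/3 = 1264/15.
  ∫_0^2 u'(x)^2 dx = ∫_0^2 (36*x^2 + 12*x + 1) dx. Term by term:
    ∫_0^2 36*x^2 dx = 96;  ∫_0^2 12*x dx = 24;  ∫_0^2 1 dx = 2.
  Sum: 96 + 24 + 2 = 122.
Adding: ||u||_{H^1}^2 = 1264/15 + 122 = 3094/15.


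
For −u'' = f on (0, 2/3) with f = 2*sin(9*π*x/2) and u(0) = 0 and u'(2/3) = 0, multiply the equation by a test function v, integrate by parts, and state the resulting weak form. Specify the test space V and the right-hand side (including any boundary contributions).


V = {v ∈ H^1(0, 2/3) : v(0) = 0} (test functions vanish at x = 0 where u is specified); weak form: ∫_0^2/3 u'v' dx = ∫_0^2/3 (2*sin(9*π*x/2)) v dx for all v ∈ V.

Multiply both sides by a test function v and integrate from 0 to 2/3:
  ∫_0^2/3 −u''(x) v(x) dx = ∫_0^2/3 f(x) v(x) dx.
Integrate the LHS by parts once:
  ∫_0^2/3 −u'' v dx = −[u'(x) v(x)]_0^2/3 + ∫_0^2/3 u'(x) v'(x) dx.
Thus ∫_0^2/3 u'(x) v'(x) dx = ∫_0^2/3 f(x) v(x) dx + [u'(x) v(x)]_0^2/3.
Choose V so that boundary terms are either known or forced to vanish.
Mixed BC: u(0) = 0 (Dirichlet) and u'(2/3) = 0 (Neumann). Define V = {v ∈ H^1(0, 2/3) : v(0) = 0}. Then [u' v]_0^2/3 = u'(2/3)·v(2/3) − u'(0)·0 = 0.
Weak formulation: find u (satisfying any essential BC) such that ∫_0^2/3 u'(x) v'(x) dx = ∫_0^2/3 f v dx for all v ∈ V (Dirichlet at 0 absorbed into V; the Neumann datum at x = 2/3 is zero, so no boundary term remains).
Substituting f(x) = 2*sin(9*π*x/2), the right-hand side is ∫_0^2/3 (2*sin(9*π*x/2)) v dx.


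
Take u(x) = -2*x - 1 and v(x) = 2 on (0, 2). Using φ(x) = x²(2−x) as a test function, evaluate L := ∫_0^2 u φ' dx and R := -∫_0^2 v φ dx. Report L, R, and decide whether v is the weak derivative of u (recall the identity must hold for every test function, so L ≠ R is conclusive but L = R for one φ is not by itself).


LHS = 8/3, RHS = -8/3. No, v is not the weak derivative of u.

u(x) = -2*x - 1, classical derivative u'(x) = -2.
φ(x) = x²(2−x), so φ'(x) = x*(4 - 3*x).
Note φ(0) = φ(2) = 0, so the boundary term u·φ vanishes.
LHS = ∫_0^2 u(x) φ'(x) dx = ∫_0^2 (6*x^3 - 5*x^2 - 4*x) dx. Term by term:
  ∫_0^2 6*x^3 dx = 24;  ∫_0^2 -5*x^2 dx = -40/3;  ∫_0^2 -4*x dx = -8.
Sum: 24 − 40/3 − 8 = 8/3.
So LHS = 8/3.
∫_0^2 v(x) φ(x) dx = ∫_0^2 (-2*x^3 + 4*x^2) dx. Term by term:
  ∫_0^2 -2*x^3 dx = -8;  ∫_0^2 4*x^2 dx = 32/3.
Sum: -8 + 32/3 = 8/3.
So RHS = -∫_0^2 v(x) φ(x) dx = -8/3.
LHS − RHS = 16/3 ≠ 0, so the identity fails.
(For a valid weak derivative the identity must hold for EVERY test function, in particular this one. The failure shows v is NOT the weak derivative of u.)
Correct weak derivative would be u'(x) = -2.


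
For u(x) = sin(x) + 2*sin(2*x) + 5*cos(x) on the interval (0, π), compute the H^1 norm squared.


||u||_{H^1(0,π)}^2 = 160/3 + 36*π

u'(x) = -5*sin(x) + cos(x) + 4*cos(2*x).
Expand u² and (u')² and integrate term by term on (0, π), using: for integers n ≥ 1, ∫_0^π sin²(nx) dx = ∫_0^π cos²(nx) dx = π/2; for n ≠ n', ∫_0^π sin(nx)sin(n'x) dx = ∫_0^π cos(nx)cos(n'x) dx = 0; and by product-to-sum, ∫_0^π sin(nx)cos(n'x) dx = ½∫_0^π [sin((n+n')x) + sin((n−n')x)] dx, which is 0 when n+n' is even and 2n/(n²−n'²) when n+n' is odd (it need not vanish on (0, π)).
  u² squared terms: (2)²·∫sin(2x)² dx = 4·π/2 = 2*π;  (5)²·∫cos(x)² dx = 25·π/2 = 25*π/2;  (1)²·∫sin(x)² dx = 1·π/2 = π/2.
  u² cross terms: 2·(2)·(5)·∫sin(2x)·cos(x) dx = 20·(4/3) = 80/3;  2·(2)·(1)·∫sin(2x)·sin(x) dx = 4·(0) = 0;  2·(5)·(1)·∫cos(x)·sin(x) dx = 10·(0) = 0.
  So ∫_0^π u² dx = 2*π + 25*π/2 + π/2 + 80/3 + 0 + 0 = 80/3 + 15*π.
  (u')² squared terms: (-5)²·∫sin(x)² dx = 25·π/2 = 25*π/2;  (4)²·∫cos(2x)² dx = 16·π/2 = 8*π;  (1)²·∫cos(x)² dx = 1·π/2 = π/2.
  (u')² cross terms: 2·(-5)·(4)·∫sin(x)·cos(2x) dx = -40·(-2/3) = 80/3;  2·(-5)·(1)·∫sin(x)·cos(x) dx = -10·(0) = 0;  2·(4)·(1)·∫cos(2x)·cos(x) dx = 8·(0) = 0.
  So ∫_0^π (u')² dx = 25*π/2 + 8*π + π/2 + 80/3 + 0 + 0 = 80/3 + 21*π.
||u||_{H^1}^2 = (80/3 + 15*π) + (80/3 + 21*π) = 160/3 + 36*π.


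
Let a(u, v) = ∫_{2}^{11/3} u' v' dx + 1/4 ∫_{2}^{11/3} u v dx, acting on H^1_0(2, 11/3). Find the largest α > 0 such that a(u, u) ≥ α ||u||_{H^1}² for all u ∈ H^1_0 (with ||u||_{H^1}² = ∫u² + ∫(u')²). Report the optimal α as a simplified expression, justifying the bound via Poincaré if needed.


α = (25 + 36*π^2)/(4*(25 + 9*π^2))

Coercivity of a(·,·) on H^1_0(2, 11/3) means a(u, u) ≥ α ||u||_{H^1}² for every u ∈ H^1_0.
The interval has length L = 5/3, and Poincaré/coercivity depend only on L. Here a(u, u) = ∫(u')² + (1/4)·∫u².
Here 0 < c = 1/4 < 1. The condition a(u,u) ≥ α||u||_{H^1}² reads (1−α)∫(u')² ≥ (α−c)∫u². Any admissible α is ≤ 1 (rapidly oscillating u have ∫u²/∫(u')² → 0), and α = 1 would force 0 ≥ (1−c)∫u², impossible since c < 1; so 1−α > 0. By the sharp Poincaré inequality on H^1_0 of an interval of length L, ∫(u')² ≥ (π/L)²∫u² with equality for the first sine mode sin(π(x−x₀)/L) (x₀ the left endpoint), so the inequality holds for all u iff (1−α)(π/L)² ≥ α − c, i.e. α ≤ ((π/L)² + c)/((π/L)² + 1) = (1 + c(L/π)²)/(1 + (L/π)²). With (π/L)² = 9*π^2/25 and c = 1/4, the largest admissible constant is α = ((π/L)² + c)/((π/L)² + 1).
Simplifying, α = (25 + 36*π^2)/(4*(25 + 9*π^2)).


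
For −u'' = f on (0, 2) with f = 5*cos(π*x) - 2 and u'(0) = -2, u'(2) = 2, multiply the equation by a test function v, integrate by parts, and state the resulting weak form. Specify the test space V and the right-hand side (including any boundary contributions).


V = H^1(0, 2) (v unrestricted at boundary; u is determined up to an additive constant); weak form: ∫_0^2 u'v' dx = ∫_0^2 (5*cos(π*x) - 2) v dx + 2·v(2) + 2·v(0) for all v ∈ V.

Multiply both sides by a test function v and integrate from 0 to 2:
  ∫_0^2 −u''(x) v(x) dx = ∫_0^2 f(x) v(x) dx.
Integrate the LHS by parts once:
  ∫_0^2 −u'' v dx = −[u'(x) v(x)]_0^2 + ∫_0^2 u'(x) v'(x) dx.
Thus ∫_0^2 u'(x) v'(x) dx = ∫_0^2 f(x) v(x) dx + [u'(x) v(x)]_0^2.
Choose V so that boundary terms are either known or forced to vanish.
u has inhomogeneous Neumann u'(0) = -2, u'(2) = 2. [u' v]_0^2 = (2)·v(2) − (-2)·v(0) = 2·v(2) + 2·v(0). Take V = H^1(0, 2); boundary term becomes part of RHS.
Weak formulation: find u (satisfying any essential BC) such that ∫_0^2 u'(x) v'(x) dx = ∫_0^2 f v dx + 2·v(2) + 2·v(0) for all v ∈ V (Neumann data are natural BCs: they enter the RHS as boundary terms).
Substituting f(x) = 5*cos(π*x) - 2, the right-hand side is ∫_0^2 (5*cos(π*x) - 2) v dx + 2·v(2) + 2·v(0).
Compatibility check (pure Neumann): taking v ≡ 1 ∈ V gives 0 = ∫_0^2 f dx + (2) − (-2), i.e. ∫_0^2 f dx must equal u'(0) − u'(2) = -4. Indeed ∫_0^2 (5*cos(π*x) - 2) dx = -4, so the data are compatible. The solution is then unique only up to an additive constant (fix it e.g. by requiring ∫_0^2 u dx = 0).


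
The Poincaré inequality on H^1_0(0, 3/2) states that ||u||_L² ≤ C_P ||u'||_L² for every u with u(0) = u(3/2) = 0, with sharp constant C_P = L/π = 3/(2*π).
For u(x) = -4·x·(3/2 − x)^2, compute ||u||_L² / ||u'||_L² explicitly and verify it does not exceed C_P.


||u||_L² / ||u'||_L² = 3*sqrt(14)/28 < C_P = 3/(2*π).

u(x) = -4·x·(3/2 − x)^2, so u'(x) = -12*x^2 + 24*x - 9.
u(x) = -4·x·(3/2 − x)^2 vanishes at x = 0 and x = 3/2, so u ∈ H^1_0(0, 3/2). Differentiate via the product rule and integrate the resulting polynomials term by term.
  ∫_0^3/2 u² dx = ∫_0^3/2 (16*x^6 - 96*x^5 + 216*x^4 - 216*x^3 + 81*x^2) dx. Term by term:
    ∫_0^3/2 16*x^6 dx = 2187/56;  ∫_0^3/2 -96*x^5 dx = -729/4;  ∫_0^3/2 216*x^4 dx = 6561/20;
    ∫_0^3/2 -216*x^3 dx = -2187/8;  ∫_0^3/2 81*x^2 dx = 729/8.
  Sum: 2187/56 − 729/4 + 6561/20 − 2187/8 + 729/8 = 729/280.
  ∫_0^3/2 (u')² dx = ∫_0^3/2 (144*x^4 - 576*x^3 + 792*x^2 - 432*x + 81) dx. Term by term:
    ∫_0^3/2 144*x^4 dx = 2187/10;  ∫_0^3/2 -576*x^3 dx = -729;  ∫_0^3/2 792*x^2 dx = 891;
    ∫_0^3/2 -432*x dx = -486;  ∫_0^3/2 81 dx = 243/2.
  Sum: 2187/10 − 729 + 891 − 486 + 243/2 = 81/5.
∫_0^3/2 u² dx = 729/280, so ||u||_L² = 27*sqrt(70)/140.
∫_0^3/2 (u')² dx = 81/5, so ||u'||_L² = 9*sqrt(5)/5.
Ratio ||u||_L² / ||u'||_L² = 3*sqrt(14)/28.
Sharp Poincaré constant on H^1_0(0, 3/2) is C_P = L/π = 3/(2*π), achieved by sin(2*π/3·x).
A polynomial bump cannot attain the sharp Poincaré constant (only the first sine eigenfunction does), so the ratio is strictly less than C_P, consistent with ||u||_L² ≤ C_P ||u'||_L².


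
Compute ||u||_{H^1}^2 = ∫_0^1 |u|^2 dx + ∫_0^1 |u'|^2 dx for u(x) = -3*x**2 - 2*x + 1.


||u||_{H^1}^2 = 467/15

The H^1 norm (squared) on an interval (0, L) is
  ||u||_{H^1}^2 = ∫_0^L u(x)^2 dx + ∫_0^L u'(x)^2 dx.
Compute u'(x) = -6*x - 2.
Then u(x)^2 = 9*x**4 + 12*x**3 - 2*x**2 - 4*x + 1 and u'(x)^2 = 36*x**2 + 24*x + 4.
Integrate each monomial from 0 to 1 using ∫_0^1 c·x^n dx = c·1^(n+1)/(n+1):
  ∫_0^1 u(x)^2 dx = ∫_0^1 (9*x^4 + 12*x^3 - 2*x^2 - 4*x + 1) dx. Term by term:
    ∫_0^1 9*x^4 dx = 9/5;  ∫_0^1 12*x^3 dx = 3;  ∫_0^1 -2*x^2 dx = -2/3;
    ∫_0^1 -4*x dx = -2;  ∫_0^1 1 dx = 1.
  Sum: 9/5 + 3 − 2/3 − 2 + 1 = 47/15.
  ∫_0^1 u'(x)^2 dx = ∫_0^1 (36*x^2 + 24*x + 4) dx. Term by term:
    ∫_0^1 36*x^2 dx = 12;  ∫_0^1 24*x dx = 12;  ∫_0^1 4 dx = 4.
  Sum: 12 + 12 + 4 = 28.
Adding: ||u||_{H^1}^2 = 47/15 + 28 = 467/15.


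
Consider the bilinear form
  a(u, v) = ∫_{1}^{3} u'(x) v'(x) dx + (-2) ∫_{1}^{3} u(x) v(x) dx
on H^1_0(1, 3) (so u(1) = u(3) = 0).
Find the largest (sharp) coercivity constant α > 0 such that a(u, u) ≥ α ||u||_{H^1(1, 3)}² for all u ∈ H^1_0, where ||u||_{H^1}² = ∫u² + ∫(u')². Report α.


α = (-8 + π^2)/(4 + π^2)

Coercivity of a(·,·) on H^1_0(1, 3) means a(u, u) ≥ α ||u||_{H^1}² for every u ∈ H^1_0.
The interval has length L = 2, and Poincaré/coercivity depend only on L. Here a(u, u) = ∫(u')² + (-2)·∫u².
Here c = -2 < 0 with |c| < (π/L)² = π^2/4, so coercivity still holds. The condition a(u,u) ≥ α||u||_{H^1}² reads (1−α)∫(u')² ≥ (α−c)∫u². Any admissible α is ≤ 1 (rapidly oscillating u have ∫u²/∫(u')² → 0), and α = 1 would force 0 ≥ (1−c)∫u², impossible since c < 1; so 1−α > 0. By the sharp Poincaré inequality on H^1_0 of an interval of length L, ∫(u')² ≥ (π/L)²∫u² with equality for the first sine mode sin(π(x−x₀)/L) (x₀ the left endpoint), so the inequality holds for all u iff (1−α)(π/L)² ≥ α − c, i.e. α ≤ ((π/L)² + c)/((π/L)² + 1) = (1 + c(L/π)²)/(1 + (L/π)²). (Direct route, valid since c ≤ 0: Poincaré gives c∫u² ≥ c(L/π)²∫(u')², so a(u,u) ≥ (1 + c(L/π)²)∫(u')², while ||u||_{H^1}² ≤ (1 + (L/π)²)∫(u')²; dividing yields the same α.) With (π/L)² = π^2/4 and c = -2, the largest admissible constant is α = ((π/L)² + c)/((π/L)² + 1).
Simplifying, α = (-8 + π^2)/(4 + π^2).


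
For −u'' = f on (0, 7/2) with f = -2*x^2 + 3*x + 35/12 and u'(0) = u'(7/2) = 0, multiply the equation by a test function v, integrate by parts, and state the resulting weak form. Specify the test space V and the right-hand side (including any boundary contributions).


V = H^1(0, 7/2) (no boundary constraint on v; u is determined up to an additive constant); weak form: ∫_0^7/2 u'v' dx = ∫_0^7/2 (-2*x^2 + 3*x + 35/12) v dx for all v ∈ V.

Multiply both sides by a test function v and integrate from 0 to 7/2:
  ∫_0^7/2 −u''(x) v(x) dx = ∫_0^7/2 f(x) v(x) dx.
Integrate the LHS by parts once:
  ∫_0^7/2 −u'' v dx = −[u'(x) v(x)]_0^7/2 + ∫_0^7/2 u'(x) v'(x) dx.
Thus ∫_0^7/2 u'(x) v'(x) dx = ∫_0^7/2 f(x) v(x) dx + [u'(x) v(x)]_0^7/2.
Choose V so that boundary terms are either known or forced to vanish.
u has homogeneous Neumann: u'(0) = u'(7/2) = 0. So [u' v]_0^7/2 = 0·v(7/2) − 0·v(0) = 0 for any v; take V = H^1(0, 7/2).
Weak formulation: find u (satisfying any essential BC) such that ∫_0^7/2 u'(x) v'(x) dx = ∫_0^7/2 f v dx for all v ∈ V (homogeneous Neumann, so boundary terms vanish).
Substituting f(x) = -2*x^2 + 3*x + 35/12, the right-hand side is ∫_0^7/2 (-2*x^2 + 3*x + 35/12) v dx.
Compatibility check (pure Neumann): taking v ≡ 1 ∈ V gives 0 = ∫_0^7/2 f dx + (0) − (0), i.e. ∫_0^7/2 f dx must equal u'(0) − u'(7/2) = 0. Indeed ∫_0^7/2 (-2*x^2 + 3*x + 35/12) dx = 0, so the data are compatible. The solution is then unique only up to an additive constant (fix it e.g. by requiring ∫_0^7/2 u dx = 0).


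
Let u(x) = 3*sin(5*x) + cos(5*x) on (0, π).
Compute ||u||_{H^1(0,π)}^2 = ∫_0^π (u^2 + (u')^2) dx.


||u||_{H^1(0,π)}^2 = 130*π

u'(x) = -5*sin(5*x) + 15*cos(5*x).
Expand u² and (u')² and integrate term by term on (0, π), using: for integers n ≥ 1, ∫_0^π sin²(nx) dx = ∫_0^π cos²(nx) dx = π/2; for n ≠ n', ∫_0^π sin(nx)sin(n'x) dx = ∫_0^π cos(nx)cos(n'x) dx = 0; and by product-to-sum, ∫_0^π sin(nx)cos(n'x) dx = ½∫_0^π [sin((n+n')x) + sin((n−n')x)] dx, which is 0 when n+n' is even and 2n/(n²−n'²) when n+n' is odd (it need not vanish on (0, π)).
  u² squared terms: (3)²·∫sin(5x)² dx = 9·π/2 = 9*π/2;  (1)²·∫cos(5x)² dx = 1·π/2 = π/2.
  u² cross terms: 2·(3)·(1)·∫sin(5x)·cos(5x) dx = 6·(0) = 0.
  So ∫_0^π u² dx = 9*π/2 + π/2 + 0 = 5*π.
  (u')² squared terms: (-5)²·∫sin(5x)² dx = 25·π/2 = 25*π/2;  (15)²·∫cos(5x)² dx = 225·π/2 = 225*π/2.
  (u')² cross terms: 2·(-5)·(15)·∫sin(5x)·cos(5x) dx = -150·(0) = 0.
  So ∫_0^π (u')² dx = 25*π/2 + 225*π/2 + 0 = 125*π.
||u||_{H^1}^2 = (5*π) + (125*π) = 130*π.


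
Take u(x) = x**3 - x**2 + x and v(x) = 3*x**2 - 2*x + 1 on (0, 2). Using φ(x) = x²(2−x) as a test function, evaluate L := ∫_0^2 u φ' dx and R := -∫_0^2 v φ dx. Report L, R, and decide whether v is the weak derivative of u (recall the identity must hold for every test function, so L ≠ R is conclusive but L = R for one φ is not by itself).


LHS = -68/15, RHS = -68/15. Yes, v = u' weakly.

u(x) = x**3 - x**2 + x, classical derivative u'(x) = 3*x**2 - 2*x + 1.
φ(x) = x²(2−x), so φ'(x) = x*(4 - 3*x).
Note φ(0) = φ(2) = 0, so the boundary term u·φ vanishes.
LHS = ∫_0^2 u(x) φ'(x) dx = ∫_0^2 (-3*x^5 + 7*x^4 - 7*x^3 + 4*x^2) dx. Term by term:
  ∫_0^2 -3*x^5 dx = -32;  ∫_0^2 7*x^4 dx = 224/5;  ∫_0^2 -7*x^3 dx = -28;
  ∫_0^2 4*x^2 dx = 32/3.
Sum: -32 + 224/5 − 28 + 32/3 = -68/15.
So LHS = -68/15.
∫_0^2 v(x) φ(x) dx = ∫_0^2 (-3*x^5 + 8*x^4 - 5*x^3 + 2*x^2) dx. Term by term:
  ∫_0^2 -3*x^5 dx = -32;  ∫_0^2 8*x^4 dx = 256/5;  ∫_0^2 -5*x^3 dx = -20;
  ∫_0^2 2*x^2 dx = 16/3.
Sum: -32 + 256/5 − 20 + 16/3 = 68/15.
So RHS = -∫_0^2 v(x) φ(x) dx = -68/15.
LHS = RHS, so the identity holds for this test φ.
Moreover u is smooth here and v(x) = u'(x) = 3*x**2 - 2*x + 1 pointwise, so the identity holds for every test function. Hence v is the weak derivative of u.


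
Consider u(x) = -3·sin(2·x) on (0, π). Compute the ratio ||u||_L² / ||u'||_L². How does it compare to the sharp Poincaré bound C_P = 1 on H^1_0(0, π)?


||u||_L² / ||u'||_L² = 1/2 < C_P = 1.

u(x) = -3·sin(2·x), so u'(x) = -6*cos(2*x).
Writing u(x) = A·sin(kπx/L) with A = -3 and k = 2, use ∫_0^L sin²(kπx/L) dx = L/2 and ∫_0^L cos²(kπx/L) dx = L/2.
u² = 9·sin²(2·x) and (u')² = 36·cos²(2·x), and each of sin², cos² integrates to L/2 = π/2 over (0, π).
∫_0^π u² dx = 9*π/2, so ||u||_L² = 3*sqrt(2)*sqrt(π)/2.
∫_0^π (u')² dx = 18*π, so ||u'||_L² = 3*sqrt(2)*sqrt(π).
Ratio ||u||_L² / ||u'||_L² = 1/2.
Sharp Poincaré constant on H^1_0(0, π) is C_P = L/π = 1, achieved by sin(x).
This is the k = 2 harmonic; the ratio L/(kπ) is strictly less than C_P = L/π, consistent with the sharp inequality ||u||_L² ≤ C_P ||u'||_L².


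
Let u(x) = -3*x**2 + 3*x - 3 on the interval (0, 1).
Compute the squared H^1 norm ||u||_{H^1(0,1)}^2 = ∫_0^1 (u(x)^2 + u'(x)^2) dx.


||u||_{H^1}^2 = 93/10

The H^1 norm (squared) on an interval (0, L) is
  ||u||_{H^1}^2 = ∫_0^L u(x)^2 dx + ∫_0^L u'(x)^2 dx.
Compute u'(x) = 3 - 6*x.
Then u(x)^2 = 9*x**4 - 18*x**3 + 27*x**2 - 18*x + 9 and u'(x)^2 = 36*x**2 - 36*x + 9.
Integrate each monomial from 0 to 1 using ∫_0^1 c·x^n dx = c·1^(n+1)/(n+1):
  ∫_0^1 u(x)^2 dx = ∫_0^1 (9*x^4 - 18*x^3 + 27*x^2 - 18*x + 9) dx. Term by term:
    ∫_0^1 9*x^4 dx = 9/5;  ∫_0^1 -18*x^3 dx = -9/2;  ∫_0^1 27*x^2 dx = 9;
    ∫_0^1 -18*x dx = -9;  ∫_0^1 9 dx = 9.
  Sum: 9/5 − 9/2 + 9 − 9 + 9 = 63/10.
  ∫_0^1 u'(x)^2 dx = ∫_0^1 (36*x^2 - 36*x + 9) dx. Term by term:
    ∫_0^1 36*x^2 dx = 12;  ∫_0^1 -36*x dx = -18;  ∫_0^1 9 dx = 9.
  Sum: 12 − 18 + 9 = 3.
Adding: ||u||_{H^1}^2 = 63/10 + 3 = 93/10.


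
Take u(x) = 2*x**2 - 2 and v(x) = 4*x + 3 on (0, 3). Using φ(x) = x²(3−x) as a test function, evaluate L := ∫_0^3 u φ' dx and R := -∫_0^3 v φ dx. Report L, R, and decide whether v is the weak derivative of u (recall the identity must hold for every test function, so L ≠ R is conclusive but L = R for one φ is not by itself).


LHS = -243/5, RHS = -1377/20. No, v is not the weak derivative of u.

u(x) = 2*x**2 - 2, classical derivative u'(x) = 4*x.
φ(x) = x²(3−x), so φ'(x) = 3*x*(2 - x).
Note φ(0) = φ(3) = 0, so the boundary term u·φ vanishes.
LHS = ∫_0^3 u(x) φ'(x) dx = ∫_0^3 (-6*x^4 + 12*x^3 + 6*x^2 - 12*x) dx. Term by term:
  ∫_0^3 -6*x^4 dx = -1458/5;  ∫_0^3 12*x^3 dx = 243;  ∫_0^3 6*x^2 dx = 54;
  ∫_0^3 -12*x dx = -54.
Sum: -1458/5 + 243 + 54 − 54 = -243/5.
So LHS = -243/5.
∫_0^3 v(x) φ(x) dx = ∫_0^3 (-4*x^4 + 9*x^3 + 9*x^2) dx. Term by term:
  ∫_0^3 -4*x^4 dx = -972/5;  ∫_0^3 9*x^3 dx = 729/4;  ∫_0^3 9*x^2 dx = 81.
Sum: -972/5 + 729/4 + 81 = 1377/20.
So RHS = -∫_0^3 v(x) φ(x) dx = -1377/20.
LHS − RHS = 81/4 ≠ 0, so the identity fails.
(For a valid weak derivative the identity must hold for EVERY test function, in particular this one. The failure shows v is NOT the weak derivative of u.)
Correct weak derivative would be u'(x) = 4*x.


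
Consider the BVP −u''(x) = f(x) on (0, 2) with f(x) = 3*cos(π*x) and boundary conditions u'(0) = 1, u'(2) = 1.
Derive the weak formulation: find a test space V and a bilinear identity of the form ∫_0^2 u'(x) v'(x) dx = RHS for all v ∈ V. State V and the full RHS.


V = H^1(0, 2) (v unrestricted at boundary; u is determined up to an additive constant); weak form: ∫_0^2 u'v' dx = ∫_0^2 (3*cos(π*x)) v dx + v(2) − v(0) for all v ∈ V.

Multiply both sides by a test function v and integrate from 0 to 2:
  ∫_0^2 −u''(x) v(x) dx = ∫_0^2 f(x) v(x) dx.
Integrate the LHS by parts once:
  ∫_0^2 −u'' v dx = −[u'(x) v(x)]_0^2 + ∫_0^2 u'(x) v'(x) dx.
Thus ∫_0^2 u'(x) v'(x) dx = ∫_0^2 f(x) v(x) dx + [u'(x) v(x)]_0^2.
Choose V so that boundary terms are either known or forced to vanish.
u has inhomogeneous Neumann u'(0) = 1, u'(2) = 1. [u' v]_0^2 = (1)·v(2) − (1)·v(0) = v(2) − v(0). Take V = H^1(0, 2); boundary term becomes part of RHS.
Weak formulation: find u (satisfying any essential BC) such that ∫_0^2 u'(x) v'(x) dx = ∫_0^2 f v dx + v(2) − v(0) for all v ∈ V (Neumann data are natural BCs: they enter the RHS as boundary terms).
Substituting f(x) = 3*cos(π*x), the right-hand side is ∫_0^2 (3*cos(π*x)) v dx + v(2) − v(0).
Compatibility check (pure Neumann): taking v ≡ 1 ∈ V gives 0 = ∫_0^2 f dx + (1) − (1), i.e. ∫_0^2 f dx must equal u'(0) − u'(2) = 0. Indeed ∫_0^2 (3*cos(π*x)) dx = 0, so the data are compatible. The solution is then unique only up to an additive constant (fix it e.g. by requiring ∫_0^2 u dx = 0).


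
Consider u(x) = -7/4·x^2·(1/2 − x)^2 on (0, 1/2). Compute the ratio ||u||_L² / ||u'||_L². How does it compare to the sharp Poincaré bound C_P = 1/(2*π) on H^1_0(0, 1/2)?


||u||_L² / ||u'||_L² = sqrt(3)/12 < C_P = 1/(2*π).

u(x) = -7/4·x^2·(1/2 − x)^2, so u'(x) = 7*x*(-8*x^2 + 6*x - 1)/8.
u(x) = -7/4·x^2·(1/2 − x)^2 vanishes at x = 0 and x = 1/2, so u ∈ H^1_0(0, 1/2). Differentiate via the product rule and integrate the resulting polynomials term by term.
  ∫_0^1/2 u² dx = ∫_0^1/2 (49*x^8/16 - 49*x^7/8 + 147*x^6/32 - 49*x^5/32 + 49*x^4/256) dx. Term by term:
    ∫_0^1/2 49*x^8/16 dx = 49/73728;  ∫_0^1/2 -49*x^7/8 dx = -49/16384;  ∫_0^1/2 147*x^6/32 dx = 21/4096;
    ∫_0^1/2 -49*x^5/32 dx = -49/12288;  ∫_0^1/2 49*x^4/256 dx = 49/40960.
  Sum: 49/73728 − 49/16384 + 21/4096 − 49/12288 + 49/40960 = 7/737280.
  ∫_0^1/2 (u')² dx = ∫_0^1/2 (49*x^6 - 147*x^5/2 + 637*x^4/16 - 147*x^3/16 + 49*x^2/64) dx. Term by term:
    ∫_0^1/2 49*x^6 dx = 7/128;  ∫_0^1/2 -147*x^5/2 dx = -49/256;  ∫_0^1/2 637*x^4/16 dx = 637/2560;
    ∫_0^1/2 -147*x^3/16 dx = -147/1024;  ∫_0^1/2 49*x^2/64 dx = 49/1536.
  Sum: 7/128 − 49/256 + 637/2560 − 147/1024 + 49/1536 = 7/15360.
∫_0^1/2 u² dx = 7/737280, so ||u||_L² = sqrt(35)/1920.
∫_0^1/2 (u')² dx = 7/15360, so ||u'||_L² = sqrt(105)/480.
Ratio ||u||_L² / ||u'||_L² = sqrt(3)/12.
Sharp Poincaré constant on H^1_0(0, 1/2) is C_P = L/π = 1/(2*π), achieved by sin(2*π·x).
A polynomial bump cannot attain the sharp Poincaré constant (only the first sine eigenfunction does), so the ratio is strictly less than C_P, consistent with ||u||_L² ≤ C_P ||u'||_L².
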